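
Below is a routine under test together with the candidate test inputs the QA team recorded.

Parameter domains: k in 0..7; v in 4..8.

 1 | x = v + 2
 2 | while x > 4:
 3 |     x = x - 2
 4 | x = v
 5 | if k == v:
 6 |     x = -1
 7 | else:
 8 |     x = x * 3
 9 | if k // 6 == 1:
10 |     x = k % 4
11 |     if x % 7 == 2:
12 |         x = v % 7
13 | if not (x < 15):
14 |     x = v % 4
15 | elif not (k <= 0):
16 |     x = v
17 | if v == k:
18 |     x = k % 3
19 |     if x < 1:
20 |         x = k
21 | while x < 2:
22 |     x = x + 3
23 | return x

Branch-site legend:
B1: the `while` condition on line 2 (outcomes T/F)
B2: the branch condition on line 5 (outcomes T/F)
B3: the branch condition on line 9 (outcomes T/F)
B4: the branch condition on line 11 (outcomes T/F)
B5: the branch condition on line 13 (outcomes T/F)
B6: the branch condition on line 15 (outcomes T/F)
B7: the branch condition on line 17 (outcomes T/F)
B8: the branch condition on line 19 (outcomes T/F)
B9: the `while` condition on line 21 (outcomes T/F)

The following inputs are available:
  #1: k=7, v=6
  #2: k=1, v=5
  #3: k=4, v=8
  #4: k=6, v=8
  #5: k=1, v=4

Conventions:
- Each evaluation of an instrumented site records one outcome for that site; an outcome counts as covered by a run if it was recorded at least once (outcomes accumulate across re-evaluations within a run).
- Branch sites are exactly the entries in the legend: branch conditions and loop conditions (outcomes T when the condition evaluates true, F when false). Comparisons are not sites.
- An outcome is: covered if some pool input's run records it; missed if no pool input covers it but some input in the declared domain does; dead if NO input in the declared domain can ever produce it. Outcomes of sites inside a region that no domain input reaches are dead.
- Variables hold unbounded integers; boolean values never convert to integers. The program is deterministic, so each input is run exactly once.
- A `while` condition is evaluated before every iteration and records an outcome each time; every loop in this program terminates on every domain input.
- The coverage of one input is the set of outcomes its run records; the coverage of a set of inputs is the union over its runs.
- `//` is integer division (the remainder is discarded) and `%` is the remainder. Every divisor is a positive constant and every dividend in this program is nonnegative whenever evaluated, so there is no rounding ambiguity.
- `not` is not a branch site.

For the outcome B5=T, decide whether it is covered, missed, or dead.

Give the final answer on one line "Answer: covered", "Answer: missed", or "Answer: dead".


B5=T is recorded by pool input(s) 2, 3 -> covered
Answer: covered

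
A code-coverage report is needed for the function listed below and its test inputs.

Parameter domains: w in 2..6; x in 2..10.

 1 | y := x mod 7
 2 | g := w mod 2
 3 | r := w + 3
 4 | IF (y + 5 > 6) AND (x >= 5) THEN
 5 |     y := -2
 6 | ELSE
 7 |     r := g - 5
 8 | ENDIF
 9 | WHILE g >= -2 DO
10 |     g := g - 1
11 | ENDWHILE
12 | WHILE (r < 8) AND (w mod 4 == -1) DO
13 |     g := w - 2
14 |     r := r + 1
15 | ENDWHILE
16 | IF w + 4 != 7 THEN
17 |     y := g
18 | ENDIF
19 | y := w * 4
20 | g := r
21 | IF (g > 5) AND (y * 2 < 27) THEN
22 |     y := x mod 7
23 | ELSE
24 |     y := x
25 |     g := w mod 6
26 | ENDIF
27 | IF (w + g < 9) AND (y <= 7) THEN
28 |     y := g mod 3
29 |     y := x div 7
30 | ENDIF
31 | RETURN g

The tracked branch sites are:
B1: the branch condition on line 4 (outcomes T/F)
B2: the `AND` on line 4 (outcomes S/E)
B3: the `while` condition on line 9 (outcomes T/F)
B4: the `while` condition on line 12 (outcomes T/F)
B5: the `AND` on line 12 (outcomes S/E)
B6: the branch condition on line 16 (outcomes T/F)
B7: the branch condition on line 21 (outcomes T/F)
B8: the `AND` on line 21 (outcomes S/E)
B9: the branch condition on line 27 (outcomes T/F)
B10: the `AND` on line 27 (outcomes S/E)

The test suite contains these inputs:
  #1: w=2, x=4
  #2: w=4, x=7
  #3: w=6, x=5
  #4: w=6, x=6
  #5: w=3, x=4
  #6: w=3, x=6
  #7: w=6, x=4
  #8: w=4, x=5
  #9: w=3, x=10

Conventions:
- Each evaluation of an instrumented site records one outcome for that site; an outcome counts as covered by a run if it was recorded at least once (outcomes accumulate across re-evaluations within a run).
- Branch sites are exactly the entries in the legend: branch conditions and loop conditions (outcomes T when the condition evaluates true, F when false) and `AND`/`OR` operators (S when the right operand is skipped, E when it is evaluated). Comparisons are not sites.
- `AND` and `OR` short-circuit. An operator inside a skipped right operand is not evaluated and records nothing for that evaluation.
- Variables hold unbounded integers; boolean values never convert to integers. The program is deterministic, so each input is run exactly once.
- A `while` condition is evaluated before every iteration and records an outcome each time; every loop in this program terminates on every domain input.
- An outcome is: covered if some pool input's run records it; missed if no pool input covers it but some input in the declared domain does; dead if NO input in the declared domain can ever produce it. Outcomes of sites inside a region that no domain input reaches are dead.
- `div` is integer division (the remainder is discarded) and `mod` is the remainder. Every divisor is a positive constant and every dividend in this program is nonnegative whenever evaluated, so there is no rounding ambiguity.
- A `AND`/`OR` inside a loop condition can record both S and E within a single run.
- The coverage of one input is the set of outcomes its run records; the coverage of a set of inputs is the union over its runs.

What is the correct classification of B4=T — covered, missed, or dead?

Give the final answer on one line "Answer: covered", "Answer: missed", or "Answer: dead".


no pool input records B4=T
checking all 45 inputs in the declared domain: B4=T is never recorded -> dead
Answer: dead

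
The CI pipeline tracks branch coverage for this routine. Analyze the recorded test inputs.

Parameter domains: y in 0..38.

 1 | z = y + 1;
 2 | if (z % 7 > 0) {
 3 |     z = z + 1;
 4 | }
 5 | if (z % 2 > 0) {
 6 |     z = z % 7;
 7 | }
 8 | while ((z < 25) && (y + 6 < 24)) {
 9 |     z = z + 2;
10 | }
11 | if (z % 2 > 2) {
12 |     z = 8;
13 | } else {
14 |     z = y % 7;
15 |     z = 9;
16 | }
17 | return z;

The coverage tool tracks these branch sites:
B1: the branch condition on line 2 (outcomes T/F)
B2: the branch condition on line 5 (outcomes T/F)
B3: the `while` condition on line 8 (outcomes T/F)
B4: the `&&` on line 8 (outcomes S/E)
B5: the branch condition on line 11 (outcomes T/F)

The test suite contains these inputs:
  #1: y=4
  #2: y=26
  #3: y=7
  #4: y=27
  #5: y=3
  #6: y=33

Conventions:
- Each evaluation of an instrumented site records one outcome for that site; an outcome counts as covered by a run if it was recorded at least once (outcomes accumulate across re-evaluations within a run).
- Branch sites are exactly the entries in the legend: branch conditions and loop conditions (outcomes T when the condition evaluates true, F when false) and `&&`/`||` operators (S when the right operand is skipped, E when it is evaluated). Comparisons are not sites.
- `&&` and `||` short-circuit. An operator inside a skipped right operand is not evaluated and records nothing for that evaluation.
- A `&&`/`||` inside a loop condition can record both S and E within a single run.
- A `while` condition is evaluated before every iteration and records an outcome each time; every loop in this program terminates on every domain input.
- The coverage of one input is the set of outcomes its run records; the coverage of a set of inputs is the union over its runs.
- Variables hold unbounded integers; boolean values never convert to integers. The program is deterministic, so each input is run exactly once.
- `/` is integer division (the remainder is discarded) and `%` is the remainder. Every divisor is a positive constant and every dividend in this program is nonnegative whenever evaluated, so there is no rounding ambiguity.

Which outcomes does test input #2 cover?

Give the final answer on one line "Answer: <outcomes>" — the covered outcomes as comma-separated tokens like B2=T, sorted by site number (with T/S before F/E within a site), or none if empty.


Tracing the run of input #2 (y=26):
  B1->T, B2->F, B4->S, B3->F, B5->F
as a set, this run covers: B1=T, B2=F, B3=F, B4=S, B5=F
Answer: B1=T, B2=F, B3=F, B4=S, B5=F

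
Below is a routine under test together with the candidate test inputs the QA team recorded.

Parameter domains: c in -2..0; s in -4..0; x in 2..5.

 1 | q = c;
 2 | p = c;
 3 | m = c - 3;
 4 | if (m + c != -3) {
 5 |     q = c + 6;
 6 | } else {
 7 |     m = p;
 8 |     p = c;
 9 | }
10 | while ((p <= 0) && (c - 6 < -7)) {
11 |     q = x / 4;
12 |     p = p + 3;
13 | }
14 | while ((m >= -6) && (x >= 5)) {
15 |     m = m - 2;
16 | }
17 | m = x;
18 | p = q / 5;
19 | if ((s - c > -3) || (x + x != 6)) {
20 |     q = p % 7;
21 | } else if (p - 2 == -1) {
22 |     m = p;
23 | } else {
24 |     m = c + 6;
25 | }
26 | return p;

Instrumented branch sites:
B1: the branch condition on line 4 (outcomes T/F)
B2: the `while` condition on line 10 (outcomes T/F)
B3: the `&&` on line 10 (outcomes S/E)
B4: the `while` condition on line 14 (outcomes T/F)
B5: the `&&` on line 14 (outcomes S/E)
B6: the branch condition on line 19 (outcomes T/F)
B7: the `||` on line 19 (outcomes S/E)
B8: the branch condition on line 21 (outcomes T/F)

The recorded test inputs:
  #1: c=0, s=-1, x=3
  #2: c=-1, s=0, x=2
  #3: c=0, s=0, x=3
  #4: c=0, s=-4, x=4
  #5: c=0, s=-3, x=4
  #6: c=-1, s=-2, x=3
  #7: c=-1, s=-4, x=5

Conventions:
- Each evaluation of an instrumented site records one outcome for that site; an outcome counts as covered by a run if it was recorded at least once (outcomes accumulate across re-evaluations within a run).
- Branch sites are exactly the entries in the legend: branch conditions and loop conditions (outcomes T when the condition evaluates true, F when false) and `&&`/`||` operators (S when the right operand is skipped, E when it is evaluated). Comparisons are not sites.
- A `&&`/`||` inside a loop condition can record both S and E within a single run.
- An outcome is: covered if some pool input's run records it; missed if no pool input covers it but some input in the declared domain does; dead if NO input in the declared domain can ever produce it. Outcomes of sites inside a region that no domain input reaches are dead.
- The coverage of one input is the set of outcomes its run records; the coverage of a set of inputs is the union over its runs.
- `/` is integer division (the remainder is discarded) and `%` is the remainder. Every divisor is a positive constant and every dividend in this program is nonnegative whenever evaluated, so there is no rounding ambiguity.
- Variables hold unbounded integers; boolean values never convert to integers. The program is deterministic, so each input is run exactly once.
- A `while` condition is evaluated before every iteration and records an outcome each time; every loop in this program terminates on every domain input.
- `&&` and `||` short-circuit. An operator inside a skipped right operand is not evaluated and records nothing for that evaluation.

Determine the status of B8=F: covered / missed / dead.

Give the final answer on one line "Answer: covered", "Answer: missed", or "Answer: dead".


no pool input records B8=F
but domain input (c=0, s=-4, x=3) does record it -> reachable, so missed
Answer: missed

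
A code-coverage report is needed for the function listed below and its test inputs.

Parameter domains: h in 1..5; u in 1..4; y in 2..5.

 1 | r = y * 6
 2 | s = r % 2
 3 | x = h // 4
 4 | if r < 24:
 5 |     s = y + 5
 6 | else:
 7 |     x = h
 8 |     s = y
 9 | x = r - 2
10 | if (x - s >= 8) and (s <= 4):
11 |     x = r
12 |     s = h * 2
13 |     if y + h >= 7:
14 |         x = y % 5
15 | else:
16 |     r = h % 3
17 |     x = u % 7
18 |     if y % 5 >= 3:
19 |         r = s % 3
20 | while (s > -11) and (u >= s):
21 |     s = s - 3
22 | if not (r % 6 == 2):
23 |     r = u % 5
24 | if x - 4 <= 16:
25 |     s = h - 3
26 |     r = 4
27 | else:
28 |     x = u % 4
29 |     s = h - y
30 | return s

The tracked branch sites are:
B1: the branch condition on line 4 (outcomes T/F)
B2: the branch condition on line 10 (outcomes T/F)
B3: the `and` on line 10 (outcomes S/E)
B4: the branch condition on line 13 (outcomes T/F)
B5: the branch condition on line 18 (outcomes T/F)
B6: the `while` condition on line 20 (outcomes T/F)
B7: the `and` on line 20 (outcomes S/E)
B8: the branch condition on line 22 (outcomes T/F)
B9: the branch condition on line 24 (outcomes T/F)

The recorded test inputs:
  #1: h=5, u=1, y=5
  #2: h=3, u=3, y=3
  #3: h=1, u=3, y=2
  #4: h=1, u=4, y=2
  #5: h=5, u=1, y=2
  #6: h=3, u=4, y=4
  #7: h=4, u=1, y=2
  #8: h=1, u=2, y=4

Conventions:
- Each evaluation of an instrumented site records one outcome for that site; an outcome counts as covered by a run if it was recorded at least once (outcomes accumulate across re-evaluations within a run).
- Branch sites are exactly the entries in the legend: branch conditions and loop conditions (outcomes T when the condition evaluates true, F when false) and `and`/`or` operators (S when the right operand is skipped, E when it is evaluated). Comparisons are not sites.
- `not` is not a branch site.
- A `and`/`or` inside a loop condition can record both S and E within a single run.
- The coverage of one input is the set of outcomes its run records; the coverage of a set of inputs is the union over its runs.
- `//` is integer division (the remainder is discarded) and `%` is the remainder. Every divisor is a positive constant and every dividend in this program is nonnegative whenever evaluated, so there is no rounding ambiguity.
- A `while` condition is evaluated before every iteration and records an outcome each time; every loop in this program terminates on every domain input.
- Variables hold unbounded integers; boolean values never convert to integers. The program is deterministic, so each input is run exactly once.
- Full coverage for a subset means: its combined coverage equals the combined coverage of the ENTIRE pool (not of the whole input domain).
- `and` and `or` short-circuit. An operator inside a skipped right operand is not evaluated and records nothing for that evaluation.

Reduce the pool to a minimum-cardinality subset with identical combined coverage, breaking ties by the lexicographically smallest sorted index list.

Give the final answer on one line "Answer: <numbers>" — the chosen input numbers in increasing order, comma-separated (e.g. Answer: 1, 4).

#1 (h=5, u=1, y=5) -> B1->F, B3->E, B2->F, B5->F, B7->E, B6->F, B8->F, B9->T; covered: B1=F, B2=F, B3=E, B5=F, B6=F, B7=E, B8=F, B9=T
#2 (h=3, u=3, y=3) -> B1->T, B3->E, B2->F, B5->T, B7->E, B6->F, B8->F, B9->T; covered: B1=T, B2=F, B3=E, B5=T, B6=F, B7=E, B8=F, B9=T
#3 (h=1, u=3, y=2) -> B1->T, B3->S, B2->F, B5->F, B7->E, B6->F, B8->T, B9->T; covered: B1=T, B2=F, B3=S, B5=F, B6=F, B7=E, B8=T, B9=T
#4 (h=1, u=4, y=2) -> B1->T, B3->S, B2->F, B5->F, B7->E, B6->F, B8->T, B9->T; covered: B1=T, B2=F, B3=S, B5=F, B6=F, B7=E, B8=T, B9=T
#5 (h=5, u=1, y=2) -> B1->T, B3->S, B2->F, B5->F, B7->E, B6->F, B8->F, B9->T; covered: B1=T, B2=F, B3=S, B5=F, B6=F, B7=E, B8=F, B9=T
#6 (h=3, u=4, y=4) -> B1->F, B3->E, B2->T, B4->T, B7->E, B6->F, B8->T, B9->T; covered: B1=F, B2=T, B3=E, B4=T, B6=F, B7=E, B8=T, B9=T
#7 (h=4, u=1, y=2) -> B1->T, B3->S, B2->F, B5->F, B7->E, B6->F, B8->T, B9->T; covered: B1=T, B2=F, B3=S, B5=F, B6=F, B7=E, B8=T, B9=T
#8 (h=1, u=2, y=4) -> B1->F, B3->E, B2->T, B4->F, B7->E, B6->T, B7->E, B6->T, B7->E, B6->T, B7->E, B6->T, B7->E, B6->T, ...; covered: B1=F, B2=T, B3=E, B4=F, B6=T, B6=F, B7=S, B7=E, B8=T, B9=F
the full pool covers 18 outcomes: B1=T, B1=F, B2=T, B2=F, B3=S, B3=E, B4=T, B4=F, B5=T, B5=F, B6=T, B6=F, B7=S, B7=E, B8=T, B8=F, B9=T, B9=F
size 1 is not enough: best union over all size-1 subsets is 10/18
size 2 is not enough: best union over all size-2 subsets is 16/18
size 3 is not enough: best union over all size-3 subsets is 17/18
inputs {2, 3, 6, 8} (size 4) cover everything; no size-4 subset with a lexicographically smaller index list covers all 18

Answer: 2, 3, 6, 8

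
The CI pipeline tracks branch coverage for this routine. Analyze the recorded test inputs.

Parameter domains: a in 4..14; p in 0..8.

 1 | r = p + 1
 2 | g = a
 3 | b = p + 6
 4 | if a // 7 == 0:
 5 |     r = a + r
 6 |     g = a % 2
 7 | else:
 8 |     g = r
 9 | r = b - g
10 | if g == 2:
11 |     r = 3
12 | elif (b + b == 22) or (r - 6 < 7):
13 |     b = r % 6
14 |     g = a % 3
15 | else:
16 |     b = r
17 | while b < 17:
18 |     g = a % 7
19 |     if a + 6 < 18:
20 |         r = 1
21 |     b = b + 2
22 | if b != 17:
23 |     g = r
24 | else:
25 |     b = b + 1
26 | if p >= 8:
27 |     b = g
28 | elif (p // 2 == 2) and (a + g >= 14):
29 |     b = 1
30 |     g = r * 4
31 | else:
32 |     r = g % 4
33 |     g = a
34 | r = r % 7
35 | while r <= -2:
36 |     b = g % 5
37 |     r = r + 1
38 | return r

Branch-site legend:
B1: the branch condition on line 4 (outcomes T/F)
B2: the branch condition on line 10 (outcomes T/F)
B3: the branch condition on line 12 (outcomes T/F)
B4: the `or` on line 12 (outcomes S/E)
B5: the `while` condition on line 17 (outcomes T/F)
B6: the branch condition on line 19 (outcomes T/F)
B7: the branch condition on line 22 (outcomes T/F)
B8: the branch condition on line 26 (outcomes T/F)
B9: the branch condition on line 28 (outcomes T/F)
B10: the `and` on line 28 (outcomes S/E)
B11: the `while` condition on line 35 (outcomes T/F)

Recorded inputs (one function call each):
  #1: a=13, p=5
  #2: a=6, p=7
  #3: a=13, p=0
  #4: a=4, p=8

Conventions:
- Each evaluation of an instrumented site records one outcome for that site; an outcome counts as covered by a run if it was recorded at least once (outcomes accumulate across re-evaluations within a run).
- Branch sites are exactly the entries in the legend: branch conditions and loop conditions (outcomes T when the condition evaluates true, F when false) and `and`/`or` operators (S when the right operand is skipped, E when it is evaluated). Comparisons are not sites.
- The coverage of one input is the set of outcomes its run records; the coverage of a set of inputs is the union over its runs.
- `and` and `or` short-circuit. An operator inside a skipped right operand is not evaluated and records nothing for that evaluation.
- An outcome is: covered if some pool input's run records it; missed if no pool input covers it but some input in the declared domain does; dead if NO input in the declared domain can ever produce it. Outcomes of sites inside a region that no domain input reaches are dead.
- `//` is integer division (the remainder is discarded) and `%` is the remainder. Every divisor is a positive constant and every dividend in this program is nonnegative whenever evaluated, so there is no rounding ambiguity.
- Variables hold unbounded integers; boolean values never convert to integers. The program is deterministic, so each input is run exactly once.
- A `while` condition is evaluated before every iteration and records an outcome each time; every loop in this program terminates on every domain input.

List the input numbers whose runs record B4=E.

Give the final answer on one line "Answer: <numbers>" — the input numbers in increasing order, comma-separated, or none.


input #1 (a=13, p=5): misses B4=E
input #2 (a=6, p=7): covers B4=E
input #3 (a=13, p=0): covers B4=E
input #4 (a=4, p=8): covers B4=E
Answer: 2, 3, 4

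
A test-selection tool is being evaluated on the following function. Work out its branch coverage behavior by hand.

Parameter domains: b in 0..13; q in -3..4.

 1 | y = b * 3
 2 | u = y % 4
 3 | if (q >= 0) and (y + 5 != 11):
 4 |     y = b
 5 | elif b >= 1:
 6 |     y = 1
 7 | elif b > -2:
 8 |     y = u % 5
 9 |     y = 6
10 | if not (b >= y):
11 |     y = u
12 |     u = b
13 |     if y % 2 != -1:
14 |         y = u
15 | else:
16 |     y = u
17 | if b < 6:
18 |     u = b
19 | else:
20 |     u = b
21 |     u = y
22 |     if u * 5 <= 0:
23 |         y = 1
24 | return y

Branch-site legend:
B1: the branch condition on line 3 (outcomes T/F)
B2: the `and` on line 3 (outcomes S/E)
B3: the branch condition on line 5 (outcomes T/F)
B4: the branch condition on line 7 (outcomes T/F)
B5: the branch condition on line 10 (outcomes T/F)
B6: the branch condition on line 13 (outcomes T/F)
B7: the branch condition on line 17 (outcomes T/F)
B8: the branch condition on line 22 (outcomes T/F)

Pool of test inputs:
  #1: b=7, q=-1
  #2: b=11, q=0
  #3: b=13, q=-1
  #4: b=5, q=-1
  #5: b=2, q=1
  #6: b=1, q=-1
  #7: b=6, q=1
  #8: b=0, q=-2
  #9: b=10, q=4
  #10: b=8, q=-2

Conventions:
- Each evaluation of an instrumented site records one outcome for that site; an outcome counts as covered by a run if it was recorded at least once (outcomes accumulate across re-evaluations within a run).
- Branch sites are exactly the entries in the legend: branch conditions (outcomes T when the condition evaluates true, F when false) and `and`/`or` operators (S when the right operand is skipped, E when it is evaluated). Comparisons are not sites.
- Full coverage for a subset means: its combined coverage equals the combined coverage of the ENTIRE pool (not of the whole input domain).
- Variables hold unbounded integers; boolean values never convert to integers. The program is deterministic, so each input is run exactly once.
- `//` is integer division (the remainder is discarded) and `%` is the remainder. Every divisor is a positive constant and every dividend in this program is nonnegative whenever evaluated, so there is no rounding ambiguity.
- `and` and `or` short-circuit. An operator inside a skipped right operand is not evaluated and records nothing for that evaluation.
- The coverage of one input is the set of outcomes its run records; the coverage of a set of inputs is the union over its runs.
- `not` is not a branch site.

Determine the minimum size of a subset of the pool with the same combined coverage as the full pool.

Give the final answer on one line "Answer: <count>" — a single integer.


test 1 (b=7, q=-1) hits B1=F, B2=S, B3=T, B5=F, B7=F, B8=F
test 2 (b=11, q=0) hits B1=T, B2=E, B5=F, B7=F, B8=F
test 3 (b=13, q=-1) hits B1=F, B2=S, B3=T, B5=F, B7=F, B8=F
test 4 (b=5, q=-1) hits B1=F, B2=S, B3=T, B5=F, B7=T
test 5 (b=2, q=1) hits B1=F, B2=E, B3=T, B5=F, B7=T
test 6 (b=1, q=-1) hits B1=F, B2=S, B3=T, B5=F, B7=T
test 7 (b=6, q=1) hits B1=T, B2=E, B5=F, B7=F, B8=F
test 8 (b=0, q=-2) hits B1=F, B2=S, B3=F, B4=T, B5=T, B6=T, B7=T
test 9 (b=10, q=4) hits B1=T, B2=E, B5=F, B7=F, B8=F
test 10 (b=8, q=-2) hits B1=F, B2=S, B3=T, B5=F, B7=F, B8=T
pool-wide coverage (14 outcomes): B1=T, B1=F, B2=S, B2=E, B3=T, B3=F, B4=T, B5=T, B5=F, B6=T, B7=T, B7=F, B8=T, B8=F
size 1 is not enough: best union over all size-1 subsets is 7/14
size 2 is not enough: best union over all size-2 subsets is 12/14
size 3: inputs {2, 8, 10} cover all 14 outcomes, and no lexicographically smaller subset of this size does
Answer: 3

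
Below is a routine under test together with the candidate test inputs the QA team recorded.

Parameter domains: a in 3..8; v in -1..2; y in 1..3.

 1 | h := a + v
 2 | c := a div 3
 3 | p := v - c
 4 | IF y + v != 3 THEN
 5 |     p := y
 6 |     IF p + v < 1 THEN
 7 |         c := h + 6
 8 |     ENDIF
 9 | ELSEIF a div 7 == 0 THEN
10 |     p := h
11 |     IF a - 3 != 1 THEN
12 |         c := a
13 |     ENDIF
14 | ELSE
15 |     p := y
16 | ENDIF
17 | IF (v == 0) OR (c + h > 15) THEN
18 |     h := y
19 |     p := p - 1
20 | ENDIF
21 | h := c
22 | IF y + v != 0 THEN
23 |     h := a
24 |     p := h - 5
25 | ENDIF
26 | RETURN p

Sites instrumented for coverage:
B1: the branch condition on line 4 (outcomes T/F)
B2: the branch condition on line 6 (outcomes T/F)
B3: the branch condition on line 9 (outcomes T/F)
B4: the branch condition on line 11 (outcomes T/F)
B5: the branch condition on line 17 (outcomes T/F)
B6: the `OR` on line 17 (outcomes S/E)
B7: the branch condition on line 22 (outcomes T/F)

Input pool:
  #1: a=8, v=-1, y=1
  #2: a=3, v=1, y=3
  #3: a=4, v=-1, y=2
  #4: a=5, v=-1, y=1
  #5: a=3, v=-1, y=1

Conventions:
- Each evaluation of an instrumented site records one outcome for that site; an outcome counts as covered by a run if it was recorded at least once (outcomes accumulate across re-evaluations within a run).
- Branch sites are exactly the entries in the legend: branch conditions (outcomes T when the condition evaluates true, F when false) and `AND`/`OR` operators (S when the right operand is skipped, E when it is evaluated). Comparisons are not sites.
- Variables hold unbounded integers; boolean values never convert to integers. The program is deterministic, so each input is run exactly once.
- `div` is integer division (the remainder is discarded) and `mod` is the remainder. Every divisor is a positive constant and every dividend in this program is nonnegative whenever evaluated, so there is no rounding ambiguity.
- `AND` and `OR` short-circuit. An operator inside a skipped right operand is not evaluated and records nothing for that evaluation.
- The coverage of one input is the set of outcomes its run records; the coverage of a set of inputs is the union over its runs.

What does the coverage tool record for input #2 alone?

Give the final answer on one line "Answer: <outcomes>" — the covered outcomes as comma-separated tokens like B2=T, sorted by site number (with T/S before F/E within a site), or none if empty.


Tracing the run of input #2 (a=3, v=1, y=3):
  B1->T, B2->F, B6->E, B5->F, B7->T
deduplicating events, the covered set is: B1=T, B2=F, B5=F, B6=E, B7=T
Answer: B1=T, B2=F, B5=F, B6=E, B7=T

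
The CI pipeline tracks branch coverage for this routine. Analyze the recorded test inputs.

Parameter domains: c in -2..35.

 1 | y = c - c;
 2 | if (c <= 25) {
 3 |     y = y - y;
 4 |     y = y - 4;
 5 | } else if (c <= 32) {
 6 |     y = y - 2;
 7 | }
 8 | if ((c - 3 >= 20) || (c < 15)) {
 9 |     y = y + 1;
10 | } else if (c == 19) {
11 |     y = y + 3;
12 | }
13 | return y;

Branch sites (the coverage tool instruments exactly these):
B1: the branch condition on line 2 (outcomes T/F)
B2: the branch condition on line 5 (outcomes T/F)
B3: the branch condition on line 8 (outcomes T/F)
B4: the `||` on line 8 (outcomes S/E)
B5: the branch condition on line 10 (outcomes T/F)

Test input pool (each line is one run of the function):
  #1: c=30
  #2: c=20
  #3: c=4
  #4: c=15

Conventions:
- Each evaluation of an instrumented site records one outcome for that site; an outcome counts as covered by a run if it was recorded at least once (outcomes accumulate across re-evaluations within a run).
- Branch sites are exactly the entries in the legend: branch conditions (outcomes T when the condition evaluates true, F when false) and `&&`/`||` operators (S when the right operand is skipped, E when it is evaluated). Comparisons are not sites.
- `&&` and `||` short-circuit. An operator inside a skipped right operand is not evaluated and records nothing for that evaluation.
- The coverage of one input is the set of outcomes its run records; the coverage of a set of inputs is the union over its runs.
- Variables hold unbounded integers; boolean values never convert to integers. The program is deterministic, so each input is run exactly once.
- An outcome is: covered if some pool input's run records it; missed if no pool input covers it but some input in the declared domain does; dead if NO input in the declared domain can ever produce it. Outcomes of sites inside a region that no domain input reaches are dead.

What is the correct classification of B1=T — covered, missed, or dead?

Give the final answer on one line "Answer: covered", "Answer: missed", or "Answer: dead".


B1=T is recorded by pool input(s) 2, 3, 4 -> covered
Answer: covered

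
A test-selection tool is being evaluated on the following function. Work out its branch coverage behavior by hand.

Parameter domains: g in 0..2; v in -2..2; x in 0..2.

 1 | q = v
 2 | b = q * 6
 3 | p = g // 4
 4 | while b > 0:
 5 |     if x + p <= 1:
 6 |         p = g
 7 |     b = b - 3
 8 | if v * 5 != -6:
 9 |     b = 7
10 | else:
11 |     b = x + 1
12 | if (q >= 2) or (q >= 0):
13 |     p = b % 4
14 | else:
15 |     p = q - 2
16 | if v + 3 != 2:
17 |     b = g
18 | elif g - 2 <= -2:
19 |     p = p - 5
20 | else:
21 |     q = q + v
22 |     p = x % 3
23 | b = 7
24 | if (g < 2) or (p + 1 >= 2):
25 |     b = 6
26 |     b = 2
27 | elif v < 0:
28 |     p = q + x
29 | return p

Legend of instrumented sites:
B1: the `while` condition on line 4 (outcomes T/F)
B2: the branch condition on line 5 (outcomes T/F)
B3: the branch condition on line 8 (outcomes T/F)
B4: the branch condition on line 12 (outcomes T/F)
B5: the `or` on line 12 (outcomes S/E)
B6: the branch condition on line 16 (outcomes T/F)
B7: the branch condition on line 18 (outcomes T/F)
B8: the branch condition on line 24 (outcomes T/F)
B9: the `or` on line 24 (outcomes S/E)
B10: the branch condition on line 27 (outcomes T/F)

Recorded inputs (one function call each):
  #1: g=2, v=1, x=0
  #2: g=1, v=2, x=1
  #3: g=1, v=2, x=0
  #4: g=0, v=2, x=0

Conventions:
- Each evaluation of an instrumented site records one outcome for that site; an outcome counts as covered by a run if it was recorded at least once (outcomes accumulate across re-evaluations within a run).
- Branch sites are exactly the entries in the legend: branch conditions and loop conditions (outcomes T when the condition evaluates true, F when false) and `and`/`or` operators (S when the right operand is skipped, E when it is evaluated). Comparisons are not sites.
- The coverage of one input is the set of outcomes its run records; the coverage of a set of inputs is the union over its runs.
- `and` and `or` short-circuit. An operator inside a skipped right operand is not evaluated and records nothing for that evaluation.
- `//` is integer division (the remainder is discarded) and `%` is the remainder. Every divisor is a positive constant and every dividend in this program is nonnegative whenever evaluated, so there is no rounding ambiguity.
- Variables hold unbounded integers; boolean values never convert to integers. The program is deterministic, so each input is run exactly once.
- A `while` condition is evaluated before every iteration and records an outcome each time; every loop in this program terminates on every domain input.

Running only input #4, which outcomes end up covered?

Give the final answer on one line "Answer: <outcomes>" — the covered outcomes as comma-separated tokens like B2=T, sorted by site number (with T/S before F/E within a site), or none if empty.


Tracing the run of input #4 (g=0, v=2, x=0):
  B1->T, B2->T, B1->T, B2->T, B1->T, B2->T, B1->T, B2->T, B1->F, B3->T
  B5->S, B4->T, B6->T, B9->S, B8->T
as a set, this run covers: B1=T, B1=F, B2=T, B3=T, B4=T, B5=S, B6=T, B8=T, B9=S
Answer: B1=T, B1=F, B2=T, B3=T, B4=T, B5=S, B6=T, B8=T, B9=S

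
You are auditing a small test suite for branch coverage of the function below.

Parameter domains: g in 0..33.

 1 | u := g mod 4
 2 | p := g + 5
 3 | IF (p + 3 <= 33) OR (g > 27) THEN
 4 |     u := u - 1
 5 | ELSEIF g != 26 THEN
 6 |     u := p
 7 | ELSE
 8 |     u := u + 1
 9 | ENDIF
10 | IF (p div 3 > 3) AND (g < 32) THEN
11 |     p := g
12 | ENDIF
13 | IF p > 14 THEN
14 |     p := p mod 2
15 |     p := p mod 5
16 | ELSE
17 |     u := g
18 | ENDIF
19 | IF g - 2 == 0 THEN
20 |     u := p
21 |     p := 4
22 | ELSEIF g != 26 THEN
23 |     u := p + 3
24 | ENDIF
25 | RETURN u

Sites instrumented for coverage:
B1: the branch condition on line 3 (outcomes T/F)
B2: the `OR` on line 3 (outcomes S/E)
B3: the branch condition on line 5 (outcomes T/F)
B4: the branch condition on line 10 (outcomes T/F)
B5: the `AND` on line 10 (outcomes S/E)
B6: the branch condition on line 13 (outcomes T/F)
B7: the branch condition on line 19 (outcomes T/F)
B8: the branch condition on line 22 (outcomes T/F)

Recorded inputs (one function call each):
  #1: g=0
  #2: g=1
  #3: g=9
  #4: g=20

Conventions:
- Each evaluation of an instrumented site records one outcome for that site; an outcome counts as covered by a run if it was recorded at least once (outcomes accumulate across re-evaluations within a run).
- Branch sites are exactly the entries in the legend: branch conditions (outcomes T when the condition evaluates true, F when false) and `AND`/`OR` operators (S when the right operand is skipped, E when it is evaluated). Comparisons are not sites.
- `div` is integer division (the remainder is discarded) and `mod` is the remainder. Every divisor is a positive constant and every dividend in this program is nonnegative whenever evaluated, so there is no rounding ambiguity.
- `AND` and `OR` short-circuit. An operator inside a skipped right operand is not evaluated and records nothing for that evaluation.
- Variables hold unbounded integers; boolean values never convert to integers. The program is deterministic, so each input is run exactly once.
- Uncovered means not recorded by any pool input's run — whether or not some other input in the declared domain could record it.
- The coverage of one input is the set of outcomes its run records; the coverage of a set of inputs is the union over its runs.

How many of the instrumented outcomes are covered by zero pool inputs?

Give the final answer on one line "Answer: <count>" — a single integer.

run #1 (g=0) runs B2->S, B1->T, B5->S, B4->F, B6->F, B7->F, B8->T; records B1=T, B2=S, B4=F, B5=S, B6=F, B7=F, B8=T
run #2 (g=1) runs B2->S, B1->T, B5->S, B4->F, B6->F, B7->F, B8->T; records B1=T, B2=S, B4=F, B5=S, B6=F, B7=F, B8=T
run #3 (g=9) runs B2->S, B1->T, B5->E, B4->T, B6->F, B7->F, B8->T; records B1=T, B2=S, B4=T, B5=E, B6=F, B7=F, B8=T
run #4 (g=20) runs B2->S, B1->T, B5->E, B4->T, B6->T, B7->F, B8->T; records B1=T, B2=S, B4=T, B5=E, B6=T, B7=F, B8=T
union over the pool: B1=T, B2=S, B4=T, B4=F, B5=S, B5=E, B6=T, B6=F, B7=F, B8=T
uncovered (6 of 16): B1=F, B2=E, B3=T, B3=F, B7=T, B8=F

Answer: 6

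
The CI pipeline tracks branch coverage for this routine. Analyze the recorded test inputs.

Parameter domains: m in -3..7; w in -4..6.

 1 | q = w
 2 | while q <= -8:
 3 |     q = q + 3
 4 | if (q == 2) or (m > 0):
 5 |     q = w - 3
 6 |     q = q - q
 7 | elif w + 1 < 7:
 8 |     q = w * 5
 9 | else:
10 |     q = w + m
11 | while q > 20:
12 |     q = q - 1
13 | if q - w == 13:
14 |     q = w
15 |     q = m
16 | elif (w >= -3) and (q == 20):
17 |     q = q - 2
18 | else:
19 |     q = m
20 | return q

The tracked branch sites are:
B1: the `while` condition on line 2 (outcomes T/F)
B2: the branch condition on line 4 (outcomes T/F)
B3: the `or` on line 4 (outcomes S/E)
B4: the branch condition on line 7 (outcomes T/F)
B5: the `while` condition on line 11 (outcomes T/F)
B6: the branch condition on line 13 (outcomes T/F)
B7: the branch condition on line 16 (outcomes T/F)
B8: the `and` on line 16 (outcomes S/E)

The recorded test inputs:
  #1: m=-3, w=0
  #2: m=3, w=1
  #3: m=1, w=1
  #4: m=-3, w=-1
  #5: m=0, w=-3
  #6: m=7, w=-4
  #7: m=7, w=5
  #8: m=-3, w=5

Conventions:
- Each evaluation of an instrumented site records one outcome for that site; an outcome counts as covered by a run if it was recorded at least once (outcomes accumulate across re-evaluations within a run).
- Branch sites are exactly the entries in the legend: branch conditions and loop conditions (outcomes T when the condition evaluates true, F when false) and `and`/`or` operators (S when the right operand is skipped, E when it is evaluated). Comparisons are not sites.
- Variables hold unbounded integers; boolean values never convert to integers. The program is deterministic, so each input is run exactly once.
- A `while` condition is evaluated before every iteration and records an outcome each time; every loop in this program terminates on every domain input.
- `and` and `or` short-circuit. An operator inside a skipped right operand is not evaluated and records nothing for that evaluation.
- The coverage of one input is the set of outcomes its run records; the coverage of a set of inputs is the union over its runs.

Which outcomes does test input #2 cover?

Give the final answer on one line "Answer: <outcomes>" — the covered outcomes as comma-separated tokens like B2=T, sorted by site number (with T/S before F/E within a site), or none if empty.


Tracing the run of input #2 (m=3, w=1):
  B1->F, B3->E, B2->T, B5->F, B6->F, B8->E, B7->F
deduplicating events, the covered set is: B1=F, B2=T, B3=E, B5=F, B6=F, B7=F, B8=E
Answer: B1=F, B2=T, B3=E, B5=F, B6=F, B7=F, B8=E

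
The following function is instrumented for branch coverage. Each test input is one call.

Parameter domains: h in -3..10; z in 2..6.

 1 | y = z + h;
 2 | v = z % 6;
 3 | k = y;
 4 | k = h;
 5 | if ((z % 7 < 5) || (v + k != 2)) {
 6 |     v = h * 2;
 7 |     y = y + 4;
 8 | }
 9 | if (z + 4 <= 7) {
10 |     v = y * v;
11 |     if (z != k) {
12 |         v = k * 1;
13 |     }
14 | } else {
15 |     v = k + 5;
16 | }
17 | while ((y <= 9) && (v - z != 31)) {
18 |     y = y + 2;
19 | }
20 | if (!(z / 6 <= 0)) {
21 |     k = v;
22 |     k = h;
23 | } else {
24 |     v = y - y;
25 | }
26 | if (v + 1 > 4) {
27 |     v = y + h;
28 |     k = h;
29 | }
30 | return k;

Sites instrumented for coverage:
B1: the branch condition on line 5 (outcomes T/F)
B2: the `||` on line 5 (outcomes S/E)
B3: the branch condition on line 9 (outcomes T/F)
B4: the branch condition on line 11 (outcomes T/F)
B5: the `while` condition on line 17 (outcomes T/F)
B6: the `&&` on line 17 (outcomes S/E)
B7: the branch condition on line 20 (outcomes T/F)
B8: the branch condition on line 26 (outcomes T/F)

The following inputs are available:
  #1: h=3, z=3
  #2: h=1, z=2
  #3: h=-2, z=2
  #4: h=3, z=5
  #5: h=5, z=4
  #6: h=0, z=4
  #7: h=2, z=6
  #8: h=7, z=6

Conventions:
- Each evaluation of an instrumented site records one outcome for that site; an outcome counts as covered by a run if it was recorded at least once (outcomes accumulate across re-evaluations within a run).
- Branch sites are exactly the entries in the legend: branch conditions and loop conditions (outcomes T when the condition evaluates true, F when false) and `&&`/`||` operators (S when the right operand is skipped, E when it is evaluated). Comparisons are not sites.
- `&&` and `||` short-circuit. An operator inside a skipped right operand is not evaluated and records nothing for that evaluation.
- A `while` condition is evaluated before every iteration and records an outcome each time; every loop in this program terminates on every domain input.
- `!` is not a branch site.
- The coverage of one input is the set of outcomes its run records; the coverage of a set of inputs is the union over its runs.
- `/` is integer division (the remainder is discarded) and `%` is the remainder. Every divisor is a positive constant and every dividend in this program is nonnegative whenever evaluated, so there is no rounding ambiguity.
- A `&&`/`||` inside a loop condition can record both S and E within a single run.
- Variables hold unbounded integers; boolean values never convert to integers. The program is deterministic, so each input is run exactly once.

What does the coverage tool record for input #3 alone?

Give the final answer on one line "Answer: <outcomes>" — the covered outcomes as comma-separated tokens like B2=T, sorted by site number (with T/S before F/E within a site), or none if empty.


Running input #3 (h=-2, z=2), event by event:
  B2->S, B1->T, B3->T, B4->T, B6->E, B5->T, B6->E, B5->T, B6->E, B5->T
  B6->S, B5->F, B7->F, B8->F
as a set, this run covers: B1=T, B2=S, B3=T, B4=T, B5=T, B5=F, B6=S, B6=E, B7=F, B8=F
Answer: B1=T, B2=S, B3=T, B4=T, B5=T, B5=F, B6=S, B6=E, B7=F, B8=F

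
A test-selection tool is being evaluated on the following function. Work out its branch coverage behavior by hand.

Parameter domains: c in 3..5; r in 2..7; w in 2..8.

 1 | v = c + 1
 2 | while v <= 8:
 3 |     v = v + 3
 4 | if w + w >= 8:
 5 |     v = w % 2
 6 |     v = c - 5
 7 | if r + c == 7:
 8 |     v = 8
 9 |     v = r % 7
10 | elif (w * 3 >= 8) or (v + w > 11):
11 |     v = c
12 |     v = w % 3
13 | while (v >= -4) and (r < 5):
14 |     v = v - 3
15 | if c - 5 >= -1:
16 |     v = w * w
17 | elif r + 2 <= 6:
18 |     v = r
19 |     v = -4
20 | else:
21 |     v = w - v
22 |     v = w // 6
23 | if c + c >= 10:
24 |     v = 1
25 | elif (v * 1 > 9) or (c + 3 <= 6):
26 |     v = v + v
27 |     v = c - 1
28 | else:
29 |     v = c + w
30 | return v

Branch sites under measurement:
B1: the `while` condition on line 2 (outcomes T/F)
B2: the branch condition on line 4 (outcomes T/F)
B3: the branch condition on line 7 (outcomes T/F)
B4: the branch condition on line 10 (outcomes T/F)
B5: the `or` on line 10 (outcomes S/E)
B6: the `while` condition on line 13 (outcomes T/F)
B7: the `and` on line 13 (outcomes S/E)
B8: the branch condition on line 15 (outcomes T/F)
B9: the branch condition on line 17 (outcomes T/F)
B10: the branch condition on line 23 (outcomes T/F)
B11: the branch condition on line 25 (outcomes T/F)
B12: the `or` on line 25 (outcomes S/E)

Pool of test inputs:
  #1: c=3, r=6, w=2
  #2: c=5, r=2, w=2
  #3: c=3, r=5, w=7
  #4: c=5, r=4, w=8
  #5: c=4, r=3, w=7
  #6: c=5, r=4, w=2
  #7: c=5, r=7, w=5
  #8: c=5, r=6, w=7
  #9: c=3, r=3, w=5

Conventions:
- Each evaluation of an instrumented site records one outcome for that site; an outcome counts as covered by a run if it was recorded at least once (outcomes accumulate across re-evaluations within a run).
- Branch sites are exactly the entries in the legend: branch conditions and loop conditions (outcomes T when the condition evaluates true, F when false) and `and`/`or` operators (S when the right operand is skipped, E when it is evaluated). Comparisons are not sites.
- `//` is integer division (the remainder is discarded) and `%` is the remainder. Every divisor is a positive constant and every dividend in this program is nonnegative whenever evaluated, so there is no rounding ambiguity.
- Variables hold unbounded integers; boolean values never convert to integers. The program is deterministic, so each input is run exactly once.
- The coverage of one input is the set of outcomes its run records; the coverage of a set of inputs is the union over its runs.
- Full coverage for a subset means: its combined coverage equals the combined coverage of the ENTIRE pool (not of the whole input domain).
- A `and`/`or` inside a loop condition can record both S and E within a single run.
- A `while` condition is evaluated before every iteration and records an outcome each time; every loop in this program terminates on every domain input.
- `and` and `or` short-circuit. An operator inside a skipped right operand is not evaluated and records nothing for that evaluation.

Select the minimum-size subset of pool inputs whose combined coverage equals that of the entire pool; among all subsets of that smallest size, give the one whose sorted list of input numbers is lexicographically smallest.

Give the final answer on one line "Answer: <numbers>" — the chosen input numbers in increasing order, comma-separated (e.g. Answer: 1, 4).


test 1 (c=3, r=6, w=2) hits B1=T, B1=F, B2=F, B3=F, B4=T, B5=E, B6=F, B7=E, B8=F, B9=F, B10=F, B11=T, B12=E
test 2 (c=5, r=2, w=2) hits B1=T, B1=F, B2=F, B3=T, B6=T, B6=F, B7=S, B7=E, B8=T, B10=T
test 3 (c=3, r=5, w=7) hits B1=T, B1=F, B2=T, B3=F, B4=T, B5=S, B6=F, B7=E, B8=F, B9=F, B10=F, B11=T, B12=E
test 4 (c=5, r=4, w=8) hits B1=T, B1=F, B2=T, B3=F, B4=T, B5=S, B6=T, B6=F, B7=S, B7=E, B8=T, B10=T
test 5 (c=4, r=3, w=7) hits B1=T, B1=F, B2=T, B3=T, B6=T, B6=F, B7=S, B7=E, B8=T, B10=F, B11=T, B12=S
test 6 (c=5, r=4, w=2) hits B1=T, B1=F, B2=F, B3=F, B4=F, B5=E, B6=T, B6=F, B7=S, B7=E, B8=T, B10=T
test 7 (c=5, r=7, w=5) hits B1=T, B1=F, B2=T, B3=F, B4=T, B5=S, B6=F, B7=E, B8=T, B10=T
test 8 (c=5, r=6, w=7) hits B1=T, B1=F, B2=T, B3=F, B4=T, B5=S, B6=F, B7=E, B8=T, B10=T
test 9 (c=3, r=3, w=5) hits B1=T, B1=F, B2=T, B3=F, B4=T, B5=S, B6=T, B6=F, B7=S, B7=E, B8=F, B9=T, B10=F, B11=T, B12=E
together the pool reaches 23 outcomes: B1=T, B1=F, B2=T, B2=F, B3=T, B3=F, B4=T, B4=F, B5=S, B5=E, B6=T, B6=F, B7=S, B7=E, B8=T, B8=F, B9=T, B9=F, B10=T, B10=F, B11=T, B12=S, B12=E
no size-1 subset reaches all 23 outcomes (best union: 15/23)
no size-2 subset reaches all 23 outcomes (best union: 20/23)
no size-3 subset reaches all 23 outcomes (best union: 22/23)
size 4: inputs {1, 5, 6, 9} cover all 23 outcomes, and no lexicographically smaller subset of this size does
Answer: 1, 5, 6, 9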